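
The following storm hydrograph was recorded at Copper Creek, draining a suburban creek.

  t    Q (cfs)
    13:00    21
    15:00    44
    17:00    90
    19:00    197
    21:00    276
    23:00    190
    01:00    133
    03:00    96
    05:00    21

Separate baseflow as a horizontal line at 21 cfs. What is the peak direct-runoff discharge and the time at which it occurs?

Q_p = 255.0 cfs at t = 21:00

Subtracting baseflow gives direct-runoff ordinates: 0.0, 23.0, 69.0, 176.0, 255.0, 169.0, 112.0, 75.0, 0.0 cfs.
The maximum is 255.0 cfs, occurring at the reading for t = 21:00.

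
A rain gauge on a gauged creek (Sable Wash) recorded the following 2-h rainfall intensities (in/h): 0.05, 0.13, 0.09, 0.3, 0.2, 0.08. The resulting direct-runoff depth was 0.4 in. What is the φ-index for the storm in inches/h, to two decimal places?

φ ≈ 0.15 in/h

Only the 2 blocks with intensity above φ contribute runoff: 0.3, 0.2 in/h.
Σ(I−φ)·Δt = d  ⇒  (0.3+0.2 − 2φ)·2 = 0.4
φ = (0.5000 − 0.4/2) / 2 = 0.15 in/h.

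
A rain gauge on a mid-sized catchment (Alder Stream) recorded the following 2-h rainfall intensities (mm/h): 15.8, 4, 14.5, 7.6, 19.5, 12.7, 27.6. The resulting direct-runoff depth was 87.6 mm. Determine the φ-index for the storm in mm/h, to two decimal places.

Only the 5 blocks with intensity above φ contribute runoff: 15.8, 14.5, 19.5, 12.7, 27.6 mm/h.
Σ(I−φ)·Δt = d  ⇒  (15.8+14.5+19.5+12.7+27.6 − 5φ)·2 = 87.6
φ = (90.10 − 87.6/2) / 5 = 9.26 mm/h.

φ ≈ 9.26 mm/h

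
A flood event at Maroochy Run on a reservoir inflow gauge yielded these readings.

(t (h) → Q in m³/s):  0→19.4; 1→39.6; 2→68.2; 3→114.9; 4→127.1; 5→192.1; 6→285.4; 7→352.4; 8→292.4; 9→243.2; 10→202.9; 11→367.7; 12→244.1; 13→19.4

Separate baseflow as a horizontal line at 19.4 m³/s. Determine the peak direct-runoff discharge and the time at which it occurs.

Subtracting baseflow gives direct-runoff ordinates: 0.0, 20.2, 48.8, 95.5, 107.7, 172.7, 266.0, 333.0, 273.0, 223.8, 183.5, 348.3, 224.7, 0.0 m³/s.
The maximum is 348.3 m³/s, occurring at the reading for t = 11 h.

Q_p = 348.3 m³/s at t = 11 h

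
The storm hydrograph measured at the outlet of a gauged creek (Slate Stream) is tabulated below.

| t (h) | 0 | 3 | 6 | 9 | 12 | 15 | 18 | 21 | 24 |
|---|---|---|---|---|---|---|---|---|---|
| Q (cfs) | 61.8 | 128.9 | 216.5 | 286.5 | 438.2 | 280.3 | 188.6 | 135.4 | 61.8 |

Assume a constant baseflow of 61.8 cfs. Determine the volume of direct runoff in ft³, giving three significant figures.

Direct-runoff ordinates (Q − Q_b): 0.0, 67.1, 154.7, 224.7, 376.4, 218.5, 126.8, 73.6, 0.0 cfs.
ΣQ_DR = 1242 cfs.
With Δt = 3 h = 10800 s, V = ΣQ_DR · Δt = 1242 × 10800 = 1.34 × 10^7 ft³.

V ≈ 1.34 × 10^7 ft³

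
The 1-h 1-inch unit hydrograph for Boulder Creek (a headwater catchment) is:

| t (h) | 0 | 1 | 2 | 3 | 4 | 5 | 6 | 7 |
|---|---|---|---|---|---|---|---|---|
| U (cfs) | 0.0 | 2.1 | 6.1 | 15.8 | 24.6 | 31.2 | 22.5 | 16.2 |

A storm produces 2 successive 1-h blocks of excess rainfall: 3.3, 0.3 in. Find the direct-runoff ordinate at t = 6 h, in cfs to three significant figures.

Q ≈ 83.6 cfs

By discrete convolution, Q_j = Σ (P_i / 1 in) · U_{j−i}.
At t = 6 h (j=6): Q = (3.3/1)·22.5 + (0.3/1)·31.2 = 83.6 cfs.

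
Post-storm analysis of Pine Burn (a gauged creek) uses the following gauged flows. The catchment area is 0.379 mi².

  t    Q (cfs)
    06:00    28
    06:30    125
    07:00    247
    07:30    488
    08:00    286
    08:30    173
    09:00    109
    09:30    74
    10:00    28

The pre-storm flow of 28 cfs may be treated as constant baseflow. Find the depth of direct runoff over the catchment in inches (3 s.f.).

d ≈ 2.67 in

Direct runoff: 0.0, 97.0, 219.0, 460.0, 258.0, 145.0, 81.0, 46.0, 0.0 cfs; ΣQ_DR = 1306 cfs.
V = ΣQ_DR · Δt = 1306 × 1800 s = 2.351 × 10^6 ft³.
Over A = 0.379 mi², depth = V / A = 2.67 in.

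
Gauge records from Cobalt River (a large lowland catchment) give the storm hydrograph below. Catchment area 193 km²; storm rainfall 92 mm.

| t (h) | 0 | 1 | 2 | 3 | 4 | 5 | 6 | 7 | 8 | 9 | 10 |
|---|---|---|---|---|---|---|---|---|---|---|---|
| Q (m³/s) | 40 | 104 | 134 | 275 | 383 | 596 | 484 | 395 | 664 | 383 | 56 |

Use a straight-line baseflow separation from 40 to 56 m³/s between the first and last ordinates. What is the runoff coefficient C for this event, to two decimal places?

C ≈ 0.61

ΣQ_DR = 2986 m³/s; V = ΣQ_DR·Δt = 1.075 × 10^7 m³.
Runoff depth d = V / A = 55.70 mm.
C = d / P = 55.70 / 92 = 0.61.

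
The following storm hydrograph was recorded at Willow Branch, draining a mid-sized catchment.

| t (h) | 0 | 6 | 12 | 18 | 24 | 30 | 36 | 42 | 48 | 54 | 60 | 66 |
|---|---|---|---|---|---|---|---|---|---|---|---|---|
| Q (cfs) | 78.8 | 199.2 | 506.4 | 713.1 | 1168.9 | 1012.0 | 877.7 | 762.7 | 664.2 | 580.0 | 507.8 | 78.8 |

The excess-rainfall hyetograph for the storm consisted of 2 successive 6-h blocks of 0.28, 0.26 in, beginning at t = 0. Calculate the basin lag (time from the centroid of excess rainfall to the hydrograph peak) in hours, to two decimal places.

Centroid of excess rainfall: t_c = Σ P_i·t̄_i / ΣP_i = 5.8889 h (block centres at 3, 9 h).
Hydrograph peak occurs at t = 24 h, so basin lag t_L = 24 − 5.8889 = 18.11 h.

t_L ≈ 18.11 h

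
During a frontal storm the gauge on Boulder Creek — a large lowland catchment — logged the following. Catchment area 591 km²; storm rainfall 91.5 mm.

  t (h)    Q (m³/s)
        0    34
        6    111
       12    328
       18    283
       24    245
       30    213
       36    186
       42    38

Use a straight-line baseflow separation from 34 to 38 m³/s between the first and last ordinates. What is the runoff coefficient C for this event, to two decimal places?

ΣQ_DR = 1150 m³/s; V = ΣQ_DR·Δt = 2.484 × 10^7 m³.
Runoff depth d = V / A = 42.03 mm.
C = d / P = 42.03 / 91.5 = 0.46.

C ≈ 0.46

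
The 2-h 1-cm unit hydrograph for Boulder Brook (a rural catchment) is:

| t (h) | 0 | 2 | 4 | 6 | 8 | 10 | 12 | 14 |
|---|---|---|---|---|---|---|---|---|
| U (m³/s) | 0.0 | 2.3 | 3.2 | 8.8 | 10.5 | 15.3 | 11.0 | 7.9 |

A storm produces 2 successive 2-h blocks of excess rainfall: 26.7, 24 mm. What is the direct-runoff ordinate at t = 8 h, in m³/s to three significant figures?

By discrete convolution, Q_j = Σ (P_i / 10 mm) · U_{j−i}.
At t = 8 h (j=4): Q = (26.7/10)·10.5 + (24/10)·8.8 = 49.2 m³/s.

Q ≈ 49.2 m³/s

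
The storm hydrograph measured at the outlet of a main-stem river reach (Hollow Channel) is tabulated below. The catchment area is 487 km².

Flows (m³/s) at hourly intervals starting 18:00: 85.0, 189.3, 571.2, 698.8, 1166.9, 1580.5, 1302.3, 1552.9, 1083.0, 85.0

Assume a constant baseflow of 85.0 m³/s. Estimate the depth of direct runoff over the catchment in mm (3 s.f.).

Direct runoff: 0.0, 104.3, 486.2, 613.8, 1081.9, 1495.5, 1217.3, 1467.9, 998.0, 0.0 m³/s; ΣQ_DR = 7465 m³/s.
V = ΣQ_DR · Δt = 7465 × 3600 s = 2.687 × 10^7 m³.
Over A = 487 km², depth = V / A = 55.2 mm.

d ≈ 55.2 mm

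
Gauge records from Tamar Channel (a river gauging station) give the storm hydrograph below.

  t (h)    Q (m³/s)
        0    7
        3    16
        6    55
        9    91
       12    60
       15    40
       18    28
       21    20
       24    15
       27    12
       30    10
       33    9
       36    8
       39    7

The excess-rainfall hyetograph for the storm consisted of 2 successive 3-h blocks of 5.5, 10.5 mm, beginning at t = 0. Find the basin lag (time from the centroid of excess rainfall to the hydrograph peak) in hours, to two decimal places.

t_L ≈ 5.53 h

Centroid of excess rainfall: t_c = Σ P_i·t̄_i / ΣP_i = 3.4688 h (block centres at 1.5, 4.5 h).
Hydrograph peak occurs at t = 9 h, so basin lag t_L = 9 − 3.4688 = 5.53 h.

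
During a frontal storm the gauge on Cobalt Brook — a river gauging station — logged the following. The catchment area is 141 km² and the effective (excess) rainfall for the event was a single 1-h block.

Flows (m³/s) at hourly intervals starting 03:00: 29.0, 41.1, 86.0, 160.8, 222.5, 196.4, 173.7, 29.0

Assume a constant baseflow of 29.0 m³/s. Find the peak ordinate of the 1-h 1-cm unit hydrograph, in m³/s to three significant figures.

U_p ≈ 107 m³/s

Direct runoff: 0.0, 12.1, 57.0, 131.8, 193.5, 167.4, 144.7, 0.0 m³/s; ΣQ_DR = 706.5 m³/s, peak = 193.5 m³/s.
Runoff depth d = ΣQ_DR·Δt / A = 706.5 × 3600 / (141 km²) = 18.04 mm.
The 1-cm UH is the DRH scaled by (10 mm)/d, so U_p = 193.5 × 10/18.04 = 107 m³/s.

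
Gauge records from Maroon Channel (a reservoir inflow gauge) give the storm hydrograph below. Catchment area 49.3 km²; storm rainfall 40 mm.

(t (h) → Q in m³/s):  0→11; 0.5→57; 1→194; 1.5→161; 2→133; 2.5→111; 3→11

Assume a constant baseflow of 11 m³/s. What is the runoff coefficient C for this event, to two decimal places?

C ≈ 0.55

ΣQ_DR = 601.0 m³/s; V = ΣQ_DR·Δt = 1.082 × 10^6 m³.
Runoff depth d = V / A = 21.94 mm.
C = d / P = 21.94 / 40 = 0.55.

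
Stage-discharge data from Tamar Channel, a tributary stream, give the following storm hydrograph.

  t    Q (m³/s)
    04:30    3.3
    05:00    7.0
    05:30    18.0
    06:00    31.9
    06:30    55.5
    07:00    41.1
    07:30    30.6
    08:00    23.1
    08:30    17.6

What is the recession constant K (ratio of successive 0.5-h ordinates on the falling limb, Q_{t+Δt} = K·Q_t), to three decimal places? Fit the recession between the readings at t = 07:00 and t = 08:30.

K ≈ 0.754

Using the recession-limb readings at t = 07:00 and t = 08:30: Q falls from 41.1 to 17.6 m³/s over 3 intervals.
K = (Q₂/Q₁)^(1/3) = (17.6/41.1)^(1/3) = 0.754.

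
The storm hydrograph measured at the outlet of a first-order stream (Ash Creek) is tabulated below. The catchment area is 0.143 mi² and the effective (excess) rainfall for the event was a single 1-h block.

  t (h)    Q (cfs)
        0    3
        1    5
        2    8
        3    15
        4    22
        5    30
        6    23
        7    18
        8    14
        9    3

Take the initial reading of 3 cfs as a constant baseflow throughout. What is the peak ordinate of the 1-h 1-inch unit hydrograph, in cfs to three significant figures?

U_p ≈ 22.4 cfs

Direct runoff: 0.0, 2.0, 5.0, 12.0, 19.0, 27.0, 20.0, 15.0, 11.0, 0.0 cfs; ΣQ_DR = 111.0 cfs, peak = 27.0 cfs.
Runoff depth d = ΣQ_DR·Δt / A = 111.0 × 3600 / (0.143 mi²) = 1.203 in.
The 1-inch UH is the DRH scaled by (1 in)/d, so U_p = 27.0 × 1/1.203 = 22.4 cfs.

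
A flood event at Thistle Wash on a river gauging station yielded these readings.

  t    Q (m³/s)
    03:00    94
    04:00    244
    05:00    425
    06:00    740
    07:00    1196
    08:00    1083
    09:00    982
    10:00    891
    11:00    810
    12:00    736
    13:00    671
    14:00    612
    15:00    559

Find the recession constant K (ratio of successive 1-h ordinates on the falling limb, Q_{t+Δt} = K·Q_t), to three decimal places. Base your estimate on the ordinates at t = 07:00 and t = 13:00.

Using the recession-limb readings at t = 07:00 and t = 13:00: Q falls from 1196 to 671 m³/s over 6 intervals.
K = (Q₂/Q₁)^(1/6) = (671/1196)^(1/6) = 0.908.

K ≈ 0.908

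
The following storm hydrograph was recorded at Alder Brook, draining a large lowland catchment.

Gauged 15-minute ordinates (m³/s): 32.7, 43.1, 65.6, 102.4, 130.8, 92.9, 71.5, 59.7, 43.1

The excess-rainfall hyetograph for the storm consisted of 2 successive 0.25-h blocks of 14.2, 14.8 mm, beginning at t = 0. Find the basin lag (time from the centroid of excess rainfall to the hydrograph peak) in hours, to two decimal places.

Centroid of excess rainfall: t_c = Σ P_i·t̄_i / ΣP_i = 0.2526 h (block centres at 0.125, 0.375 h).
Hydrograph peak occurs at t = 1 h, so basin lag t_L = 1 − 0.2526 = 0.75 h.

t_L ≈ 0.75 h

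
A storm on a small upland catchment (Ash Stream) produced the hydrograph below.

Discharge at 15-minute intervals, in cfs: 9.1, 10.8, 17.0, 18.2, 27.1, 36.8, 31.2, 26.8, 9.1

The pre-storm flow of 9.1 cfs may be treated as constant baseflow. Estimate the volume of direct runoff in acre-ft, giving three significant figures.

Direct-runoff ordinates (Q − Q_b): 0.0, 1.7, 7.9, 9.1, 18.0, 27.7, 22.1, 17.7, 0.0 cfs.
ΣQ_DR = 104.2 cfs.
With Δt = 0.25 h = 900 s, V = ΣQ_DR · Δt = 104.2 × 900 = 93800 ft³ = 2.15 acre-ft.

V ≈ 2.15 acre-ft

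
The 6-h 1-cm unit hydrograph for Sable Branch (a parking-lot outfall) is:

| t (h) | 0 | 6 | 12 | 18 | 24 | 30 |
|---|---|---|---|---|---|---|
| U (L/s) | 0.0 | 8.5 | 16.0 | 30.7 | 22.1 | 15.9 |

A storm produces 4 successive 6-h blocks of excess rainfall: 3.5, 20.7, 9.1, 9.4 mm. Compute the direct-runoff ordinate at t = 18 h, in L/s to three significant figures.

Q ≈ 51.6 L/s

By discrete convolution, Q_j = Σ (P_i / 10 mm) · U_{j−i}.
At t = 18 h (j=3): Q = (3.5/10)·30.7 + (20.7/10)·16.0 + (9.1/10)·8.5 + (9.4/10)·0.0 = 51.6 L/s.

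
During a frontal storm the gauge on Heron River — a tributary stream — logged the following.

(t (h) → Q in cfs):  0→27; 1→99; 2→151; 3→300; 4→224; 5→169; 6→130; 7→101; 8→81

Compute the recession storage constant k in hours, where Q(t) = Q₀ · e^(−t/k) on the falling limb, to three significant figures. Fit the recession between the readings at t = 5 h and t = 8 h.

k ≈ 4.08 h

On the falling limb, Q drops from 169 to 81 cfs between t = 5 h and t = 8 h (Δt = 3 h).
k = −Δt / ln(Q₂/Q₁) = −3 / ln(81/169) = 4.08 h.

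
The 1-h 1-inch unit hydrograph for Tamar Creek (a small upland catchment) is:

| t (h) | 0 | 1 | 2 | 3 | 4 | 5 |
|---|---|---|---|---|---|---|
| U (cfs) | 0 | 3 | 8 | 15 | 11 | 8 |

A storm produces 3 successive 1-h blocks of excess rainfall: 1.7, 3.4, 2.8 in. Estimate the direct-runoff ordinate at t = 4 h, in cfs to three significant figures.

By discrete convolution, Q_j = Σ (P_i / 1 in) · U_{j−i}.
At t = 4 h (j=4): Q = (1.7/1)·11 + (3.4/1)·15 + (2.8/1)·8 = 92.1 cfs.

Q ≈ 92.1 cfs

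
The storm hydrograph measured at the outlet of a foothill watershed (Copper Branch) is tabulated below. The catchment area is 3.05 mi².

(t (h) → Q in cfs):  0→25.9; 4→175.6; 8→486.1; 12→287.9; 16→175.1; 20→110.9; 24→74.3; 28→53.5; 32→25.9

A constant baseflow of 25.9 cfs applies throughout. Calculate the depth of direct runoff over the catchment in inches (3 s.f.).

d ≈ 2.40 in

Direct runoff: 0.0, 149.7, 460.2, 262.0, 149.2, 85.0, 48.4, 27.6, 0.0 cfs; ΣQ_DR = 1182 cfs.
V = ΣQ_DR · Δt = 1182 × 14400 s = 1.702 × 10^7 ft³.
Over A = 3.05 mi², depth = V / A = 2.40 in.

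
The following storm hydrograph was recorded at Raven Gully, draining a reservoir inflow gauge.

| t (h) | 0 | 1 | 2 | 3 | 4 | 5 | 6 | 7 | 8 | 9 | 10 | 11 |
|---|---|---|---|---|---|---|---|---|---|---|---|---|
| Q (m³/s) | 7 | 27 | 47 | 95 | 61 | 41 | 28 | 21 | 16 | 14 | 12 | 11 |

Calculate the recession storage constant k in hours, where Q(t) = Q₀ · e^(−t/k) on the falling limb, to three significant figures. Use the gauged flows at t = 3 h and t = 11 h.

k ≈ 3.71 h

On the falling limb, Q drops from 95 to 11 m³/s between t = 3 h and t = 11 h (Δt = 8 h).
k = −Δt / ln(Q₂/Q₁) = −8 / ln(11/95) = 3.71 h.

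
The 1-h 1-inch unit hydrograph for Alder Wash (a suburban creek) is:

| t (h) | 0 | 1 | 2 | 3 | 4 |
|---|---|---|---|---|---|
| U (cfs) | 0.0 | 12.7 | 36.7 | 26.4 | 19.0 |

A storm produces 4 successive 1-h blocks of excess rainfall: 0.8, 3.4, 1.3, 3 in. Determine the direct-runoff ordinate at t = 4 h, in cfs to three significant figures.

Q ≈ 191 cfs

By discrete convolution, Q_j = Σ (P_i / 1 in) · U_{j−i}.
At t = 4 h (j=4): Q = (0.8/1)·19.0 + (3.4/1)·26.4 + (1.3/1)·36.7 + (3/1)·12.7 = 191 cfs.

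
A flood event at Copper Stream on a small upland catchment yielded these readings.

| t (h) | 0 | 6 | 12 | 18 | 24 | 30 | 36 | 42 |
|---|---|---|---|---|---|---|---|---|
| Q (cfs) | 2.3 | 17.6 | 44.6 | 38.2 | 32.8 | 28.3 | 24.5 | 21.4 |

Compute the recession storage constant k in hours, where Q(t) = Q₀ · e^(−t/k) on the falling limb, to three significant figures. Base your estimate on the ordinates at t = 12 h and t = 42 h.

On the falling limb, Q drops from 44.6 to 21.4 cfs between t = 12 h and t = 42 h (Δt = 30 h).
k = −Δt / ln(Q₂/Q₁) = −30 / ln(21.4/44.6) = 40.9 h.

k ≈ 40.9 h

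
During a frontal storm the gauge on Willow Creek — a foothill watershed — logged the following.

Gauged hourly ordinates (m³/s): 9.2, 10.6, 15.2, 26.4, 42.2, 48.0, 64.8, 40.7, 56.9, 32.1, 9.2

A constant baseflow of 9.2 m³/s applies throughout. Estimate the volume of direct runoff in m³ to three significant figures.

V ≈ 9.15 × 10^5 m³

Direct-runoff ordinates (Q − Q_b): 0.0, 1.4, 6.0, 17.2, 33.0, 38.8, 55.6, 31.5, 47.7, 22.9, 0.0 m³/s.
ΣQ_DR = 254.1 m³/s.
With Δt = 1 h = 3600 s, V = ΣQ_DR · Δt = 254.1 × 3600 = 9.15 × 10^5 m³.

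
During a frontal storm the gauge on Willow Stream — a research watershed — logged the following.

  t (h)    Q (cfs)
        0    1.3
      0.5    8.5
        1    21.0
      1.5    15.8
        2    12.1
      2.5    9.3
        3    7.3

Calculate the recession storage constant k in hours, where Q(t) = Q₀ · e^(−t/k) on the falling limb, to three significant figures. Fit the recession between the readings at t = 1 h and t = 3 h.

On the falling limb, Q drops from 21.0 to 7.3 cfs between t = 1 h and t = 3 h (Δt = 2 h).
k = −Δt / ln(Q₂/Q₁) = −2 / ln(7.3/21.0) = 1.89 h.

k ≈ 1.89 h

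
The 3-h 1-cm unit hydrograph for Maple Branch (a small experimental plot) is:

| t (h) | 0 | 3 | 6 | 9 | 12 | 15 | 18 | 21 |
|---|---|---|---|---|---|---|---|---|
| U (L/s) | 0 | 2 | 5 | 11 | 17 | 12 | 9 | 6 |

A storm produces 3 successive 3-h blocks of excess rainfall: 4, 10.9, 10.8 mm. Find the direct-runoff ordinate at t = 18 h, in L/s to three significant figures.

By discrete convolution, Q_j = Σ (P_i / 10 mm) · U_{j−i}.
At t = 18 h (j=6): Q = (4/10)·9 + (10.9/10)·12 + (10.8/10)·17 = 35.0 L/s.

Q ≈ 35.0 L/s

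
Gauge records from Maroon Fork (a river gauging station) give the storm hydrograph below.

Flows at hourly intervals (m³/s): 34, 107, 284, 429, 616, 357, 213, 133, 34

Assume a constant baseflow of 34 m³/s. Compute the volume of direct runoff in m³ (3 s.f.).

Direct-runoff ordinates (Q − Q_b): 0.0, 73.0, 250.0, 395.0, 582.0, 323.0, 179.0, 99.0, 0.0 m³/s.
ΣQ_DR = 1901 m³/s.
With Δt = 1 h = 3600 s, V = ΣQ_DR · Δt = 1901 × 3600 = 6.84 × 10^6 m³.

V ≈ 6.84 × 10^6 m³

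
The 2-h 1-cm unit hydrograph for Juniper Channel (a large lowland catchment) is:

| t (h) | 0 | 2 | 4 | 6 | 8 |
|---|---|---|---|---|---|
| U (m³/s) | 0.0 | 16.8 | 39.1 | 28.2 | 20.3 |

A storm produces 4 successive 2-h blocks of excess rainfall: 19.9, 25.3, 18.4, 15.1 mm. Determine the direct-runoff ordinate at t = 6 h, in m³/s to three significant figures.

Q ≈ 186 m³/s

By discrete convolution, Q_j = Σ (P_i / 10 mm) · U_{j−i}.
At t = 6 h (j=3): Q = (19.9/10)·28.2 + (25.3/10)·39.1 + (18.4/10)·16.8 + (15.1/10)·0.0 = 186 m³/s.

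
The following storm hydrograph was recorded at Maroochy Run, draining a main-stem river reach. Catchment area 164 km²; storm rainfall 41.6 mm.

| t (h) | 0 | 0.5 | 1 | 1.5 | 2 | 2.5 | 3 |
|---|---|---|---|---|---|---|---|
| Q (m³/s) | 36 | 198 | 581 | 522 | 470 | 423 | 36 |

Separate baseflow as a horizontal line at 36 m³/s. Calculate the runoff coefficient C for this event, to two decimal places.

C ≈ 0.53

ΣQ_DR = 2014 m³/s; V = ΣQ_DR·Δt = 3.625 × 10^6 m³.
Runoff depth d = V / A = 22.10 mm.
C = d / P = 22.10 / 41.6 = 0.53.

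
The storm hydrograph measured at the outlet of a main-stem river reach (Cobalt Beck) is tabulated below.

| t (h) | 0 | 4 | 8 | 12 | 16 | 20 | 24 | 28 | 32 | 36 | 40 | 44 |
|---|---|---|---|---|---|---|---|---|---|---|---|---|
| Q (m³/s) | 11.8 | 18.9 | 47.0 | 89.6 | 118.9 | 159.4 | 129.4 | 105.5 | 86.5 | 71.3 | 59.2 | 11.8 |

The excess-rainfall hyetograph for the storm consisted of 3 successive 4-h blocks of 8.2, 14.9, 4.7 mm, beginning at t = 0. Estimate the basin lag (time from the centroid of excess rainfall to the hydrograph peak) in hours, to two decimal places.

t_L ≈ 14.50 h

Centroid of excess rainfall: t_c = Σ P_i·t̄_i / ΣP_i = 5.4964 h (block centres at 2, 6, 10 h).
Hydrograph peak occurs at t = 20 h, so basin lag t_L = 20 − 5.4964 = 14.50 h.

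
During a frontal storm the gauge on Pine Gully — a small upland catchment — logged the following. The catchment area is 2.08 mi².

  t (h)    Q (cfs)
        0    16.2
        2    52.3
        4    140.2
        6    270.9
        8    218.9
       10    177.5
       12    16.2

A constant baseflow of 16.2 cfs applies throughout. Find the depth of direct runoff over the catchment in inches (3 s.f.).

Direct runoff: 0.0, 36.1, 124.0, 254.7, 202.7, 161.3, 0.0 cfs; ΣQ_DR = 778.8 cfs.
V = ΣQ_DR · Δt = 778.8 × 7200 s = 5.607 × 10^6 ft³.
Over A = 2.08 mi², depth = V / A = 1.16 in.

d ≈ 1.16 in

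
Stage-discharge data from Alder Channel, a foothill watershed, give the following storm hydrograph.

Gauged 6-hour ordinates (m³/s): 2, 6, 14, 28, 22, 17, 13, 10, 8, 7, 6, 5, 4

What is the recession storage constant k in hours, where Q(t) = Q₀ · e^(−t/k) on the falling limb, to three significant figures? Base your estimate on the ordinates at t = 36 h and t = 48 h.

k ≈ 24.7 h

On the falling limb, Q drops from 13 to 8 m³/s between t = 36 h and t = 48 h (Δt = 12 h).
k = −Δt / ln(Q₂/Q₁) = −12 / ln(8/13) = 24.7 h.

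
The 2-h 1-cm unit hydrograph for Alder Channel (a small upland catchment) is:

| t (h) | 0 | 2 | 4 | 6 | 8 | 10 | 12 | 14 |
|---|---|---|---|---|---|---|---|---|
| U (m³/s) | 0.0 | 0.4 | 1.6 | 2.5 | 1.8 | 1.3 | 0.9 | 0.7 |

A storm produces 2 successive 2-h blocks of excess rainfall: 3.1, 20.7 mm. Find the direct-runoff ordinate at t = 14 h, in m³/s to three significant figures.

By discrete convolution, Q_j = Σ (P_i / 10 mm) · U_{j−i}.
At t = 14 h (j=7): Q = (3.1/10)·0.7 + (20.7/10)·0.9 = 2.08 m³/s.

Q ≈ 2.08 m³/s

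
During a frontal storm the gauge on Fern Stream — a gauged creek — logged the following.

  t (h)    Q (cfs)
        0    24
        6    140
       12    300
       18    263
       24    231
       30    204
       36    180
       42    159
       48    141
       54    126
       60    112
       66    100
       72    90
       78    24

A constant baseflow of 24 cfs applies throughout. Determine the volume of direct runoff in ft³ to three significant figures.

V ≈ 3.80 × 10^7 ft³

Direct-runoff ordinates (Q − Q_b): 0.0, 116.0, 276.0, 239.0, 207.0, 180.0, 156.0, 135.0, 117.0, 102.0, 88.0, 76.0, 66.0, 0.0 cfs.
ΣQ_DR = 1758 cfs.
With Δt = 6 h = 21600 s, V = ΣQ_DR · Δt = 1758 × 21600 = 3.80 × 10^7 ft³.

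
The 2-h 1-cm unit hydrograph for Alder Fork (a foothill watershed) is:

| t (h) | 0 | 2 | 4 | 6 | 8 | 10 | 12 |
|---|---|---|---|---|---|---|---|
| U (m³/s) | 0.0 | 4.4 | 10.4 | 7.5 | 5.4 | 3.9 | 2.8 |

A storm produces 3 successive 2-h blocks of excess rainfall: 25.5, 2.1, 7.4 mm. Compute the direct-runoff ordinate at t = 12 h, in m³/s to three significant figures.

Q ≈ 12.0 m³/s

By discrete convolution, Q_j = Σ (P_i / 10 mm) · U_{j−i}.
At t = 12 h (j=6): Q = (25.5/10)·2.8 + (2.1/10)·3.9 + (7.4/10)·5.4 = 12.0 m³/s.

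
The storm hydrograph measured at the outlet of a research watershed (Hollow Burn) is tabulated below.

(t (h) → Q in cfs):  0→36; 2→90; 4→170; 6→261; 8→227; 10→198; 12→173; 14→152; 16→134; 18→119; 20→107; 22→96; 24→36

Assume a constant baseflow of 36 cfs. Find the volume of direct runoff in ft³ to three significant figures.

Direct-runoff ordinates (Q − Q_b): 0.0, 54.0, 134.0, 225.0, 191.0, 162.0, 137.0, 116.0, 98.0, 83.0, 71.0, 60.0, 0.0 cfs.
ΣQ_DR = 1331 cfs.
With Δt = 2 h = 7200 s, V = ΣQ_DR · Δt = 1331 × 7200 = 9.58 × 10^6 ft³.

V ≈ 9.58 × 10^6 ft³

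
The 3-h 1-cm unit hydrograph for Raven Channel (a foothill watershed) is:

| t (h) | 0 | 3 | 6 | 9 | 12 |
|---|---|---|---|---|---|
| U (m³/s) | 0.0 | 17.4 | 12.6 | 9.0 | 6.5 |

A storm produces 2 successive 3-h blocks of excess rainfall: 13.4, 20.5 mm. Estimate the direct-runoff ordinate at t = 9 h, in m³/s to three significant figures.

Q ≈ 37.9 m³/s

By discrete convolution, Q_j = Σ (P_i / 10 mm) · U_{j−i}.
At t = 9 h (j=3): Q = (13.4/10)·9.0 + (20.5/10)·12.6 = 37.9 m³/s.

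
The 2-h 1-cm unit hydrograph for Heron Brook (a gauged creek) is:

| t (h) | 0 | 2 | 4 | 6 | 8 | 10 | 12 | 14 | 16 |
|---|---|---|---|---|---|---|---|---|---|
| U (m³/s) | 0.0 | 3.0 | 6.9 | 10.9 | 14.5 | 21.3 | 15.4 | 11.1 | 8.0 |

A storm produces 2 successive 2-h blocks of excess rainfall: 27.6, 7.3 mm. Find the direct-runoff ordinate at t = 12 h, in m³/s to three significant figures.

Q ≈ 58.1 m³/s

By discrete convolution, Q_j = Σ (P_i / 10 mm) · U_{j−i}.
At t = 12 h (j=6): Q = (27.6/10)·15.4 + (7.3/10)·21.3 = 58.1 m³/s.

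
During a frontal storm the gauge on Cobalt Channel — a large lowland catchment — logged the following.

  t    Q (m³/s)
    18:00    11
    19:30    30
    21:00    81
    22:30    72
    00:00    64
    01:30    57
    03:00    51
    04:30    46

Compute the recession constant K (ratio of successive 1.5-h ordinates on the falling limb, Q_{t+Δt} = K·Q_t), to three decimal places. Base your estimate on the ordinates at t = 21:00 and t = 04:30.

K ≈ 0.893

Using the recession-limb readings at t = 21:00 and t = 04:30: Q falls from 81 to 46 m³/s over 5 intervals.
K = (Q₂/Q₁)^(1/5) = (46/81)^(1/5) = 0.893.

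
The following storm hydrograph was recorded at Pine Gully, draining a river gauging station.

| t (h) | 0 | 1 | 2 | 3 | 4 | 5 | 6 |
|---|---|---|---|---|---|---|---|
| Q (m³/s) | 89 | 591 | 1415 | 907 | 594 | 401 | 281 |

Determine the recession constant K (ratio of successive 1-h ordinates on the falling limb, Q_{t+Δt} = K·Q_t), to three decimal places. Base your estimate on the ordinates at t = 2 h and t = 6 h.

Using the recession-limb readings at t = 2 h and t = 6 h: Q falls from 1415 to 281 m³/s over 4 intervals.
K = (Q₂/Q₁)^(1/4) = (281/1415)^(1/4) = 0.668.

K ≈ 0.668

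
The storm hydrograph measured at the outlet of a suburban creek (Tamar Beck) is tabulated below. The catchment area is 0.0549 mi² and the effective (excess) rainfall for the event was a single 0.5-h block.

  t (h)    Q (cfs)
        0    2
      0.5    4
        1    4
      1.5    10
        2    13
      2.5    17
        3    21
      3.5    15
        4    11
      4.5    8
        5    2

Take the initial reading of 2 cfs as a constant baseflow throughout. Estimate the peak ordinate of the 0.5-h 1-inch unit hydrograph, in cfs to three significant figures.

U_p ≈ 15.8 cfs

Direct runoff: 0.0, 2.0, 2.0, 8.0, 11.0, 15.0, 19.0, 13.0, 9.0, 6.0, 0.0 cfs; ΣQ_DR = 85.00 cfs, peak = 19.0 cfs.
Runoff depth d = ΣQ_DR·Δt / A = 85.00 × 1800 / (0.0549 mi²) = 1.200 in.
The 1-inch UH is the DRH scaled by (1 in)/d, so U_p = 19.0 × 1/1.200 = 15.8 cfs.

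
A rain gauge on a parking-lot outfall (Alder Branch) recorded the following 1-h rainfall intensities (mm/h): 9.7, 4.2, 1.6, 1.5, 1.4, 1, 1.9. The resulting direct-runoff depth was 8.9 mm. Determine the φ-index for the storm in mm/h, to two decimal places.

Only the 2 blocks with intensity above φ contribute runoff: 9.7, 4.2 mm/h.
Σ(I−φ)·Δt = d  ⇒  (9.7+4.2 − 2φ)·1 = 8.9
φ = (13.90 − 8.9/1) / 2 = 2.50 mm/h.

φ ≈ 2.50 mm/h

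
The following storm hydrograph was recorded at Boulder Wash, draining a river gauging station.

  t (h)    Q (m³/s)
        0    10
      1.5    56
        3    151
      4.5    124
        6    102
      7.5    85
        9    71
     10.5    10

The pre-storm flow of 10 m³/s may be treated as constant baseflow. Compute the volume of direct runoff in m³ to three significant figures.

Direct-runoff ordinates (Q − Q_b): 0.0, 46.0, 141.0, 114.0, 92.0, 75.0, 61.0, 0.0 m³/s.
ΣQ_DR = 529.0 m³/s.
With Δt = 1.5 h = 5400 s, V = ΣQ_DR · Δt = 529.0 × 5400 = 2.86 × 10^6 m³.

V ≈ 2.86 × 10^6 m³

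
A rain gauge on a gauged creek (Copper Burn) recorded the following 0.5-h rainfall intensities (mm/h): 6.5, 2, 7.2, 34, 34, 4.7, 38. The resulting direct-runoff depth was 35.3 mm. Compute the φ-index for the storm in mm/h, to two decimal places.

Only the 3 blocks with intensity above φ contribute runoff: 34, 34, 38 mm/h.
Σ(I−φ)·Δt = d  ⇒  (34+34+38 − 3φ)·0.5 = 35.3
φ = (106.0 − 35.3/0.5) / 3 = 11.80 mm/h.

φ ≈ 11.80 mm/h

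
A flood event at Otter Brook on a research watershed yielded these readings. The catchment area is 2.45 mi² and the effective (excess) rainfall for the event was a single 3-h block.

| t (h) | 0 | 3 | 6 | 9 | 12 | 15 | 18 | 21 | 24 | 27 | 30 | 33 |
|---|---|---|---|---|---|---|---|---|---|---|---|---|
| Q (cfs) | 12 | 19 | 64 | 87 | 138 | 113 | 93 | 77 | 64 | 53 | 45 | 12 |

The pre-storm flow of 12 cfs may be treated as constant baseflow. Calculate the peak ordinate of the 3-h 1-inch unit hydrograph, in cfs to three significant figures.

U_p ≈ 105 cfs

Direct runoff: 0.0, 7.0, 52.0, 75.0, 126.0, 101.0, 81.0, 65.0, 52.0, 41.0, 33.0, 0.0 cfs; ΣQ_DR = 633.0 cfs, peak = 126.0 cfs.
Runoff depth d = ΣQ_DR·Δt / A = 633.0 × 10800 / (2.45 mi²) = 1.201 in.
The 1-inch UH is the DRH scaled by (1 in)/d, so U_p = 126.0 × 1/1.201 = 105 cfs.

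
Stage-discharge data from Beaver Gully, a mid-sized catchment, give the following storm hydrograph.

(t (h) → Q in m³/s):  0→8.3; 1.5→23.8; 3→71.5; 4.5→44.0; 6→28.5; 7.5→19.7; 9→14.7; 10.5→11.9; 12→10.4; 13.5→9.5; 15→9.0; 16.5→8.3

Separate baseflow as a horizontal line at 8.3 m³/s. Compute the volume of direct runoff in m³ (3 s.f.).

Direct-runoff ordinates (Q − Q_b): 0.0, 15.5, 63.2, 35.7, 20.2, 11.4, 6.4, 3.6, 2.1, 1.2, 0.7, 0.0 m³/s.
ΣQ_DR = 160.0 m³/s.
With Δt = 1.5 h = 5400 s, V = ΣQ_DR · Δt = 160.0 × 5400 = 8.64 × 10^5 m³.

V ≈ 8.64 × 10^5 m³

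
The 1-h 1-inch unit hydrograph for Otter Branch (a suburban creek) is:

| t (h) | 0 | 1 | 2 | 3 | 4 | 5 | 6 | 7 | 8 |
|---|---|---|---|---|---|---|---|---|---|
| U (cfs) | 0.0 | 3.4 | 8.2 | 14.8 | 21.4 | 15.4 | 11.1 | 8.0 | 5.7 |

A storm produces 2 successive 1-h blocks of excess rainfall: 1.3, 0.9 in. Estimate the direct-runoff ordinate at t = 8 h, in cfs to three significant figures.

By discrete convolution, Q_j = Σ (P_i / 1 in) · U_{j−i}.
At t = 8 h (j=8): Q = (1.3/1)·5.7 + (0.9/1)·8.0 = 14.6 cfs.

Q ≈ 14.6 cfs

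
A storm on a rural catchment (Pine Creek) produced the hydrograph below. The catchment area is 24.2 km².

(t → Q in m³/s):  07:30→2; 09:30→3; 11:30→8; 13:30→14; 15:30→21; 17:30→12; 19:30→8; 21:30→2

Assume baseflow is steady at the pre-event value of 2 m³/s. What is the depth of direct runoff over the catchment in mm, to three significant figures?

Direct runoff: 0.0, 1.0, 6.0, 12.0, 19.0, 10.0, 6.0, 0.0 m³/s; ΣQ_DR = 54.00 m³/s.
V = ΣQ_DR · Δt = 54.00 × 7200 s = 3.888 × 10^5 m³.
Over A = 24.2 km², depth = V / A = 16.1 mm.

d ≈ 16.1 mm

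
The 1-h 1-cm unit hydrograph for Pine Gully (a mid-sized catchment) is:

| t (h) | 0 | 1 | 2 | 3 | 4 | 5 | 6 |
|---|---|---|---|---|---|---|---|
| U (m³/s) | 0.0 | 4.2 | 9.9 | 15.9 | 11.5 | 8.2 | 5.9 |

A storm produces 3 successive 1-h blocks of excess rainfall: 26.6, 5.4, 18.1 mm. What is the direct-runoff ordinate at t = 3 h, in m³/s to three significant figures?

Q ≈ 55.2 m³/s

By discrete convolution, Q_j = Σ (P_i / 10 mm) · U_{j−i}.
At t = 3 h (j=3): Q = (26.6/10)·15.9 + (5.4/10)·9.9 + (18.1/10)·4.2 = 55.2 m³/s.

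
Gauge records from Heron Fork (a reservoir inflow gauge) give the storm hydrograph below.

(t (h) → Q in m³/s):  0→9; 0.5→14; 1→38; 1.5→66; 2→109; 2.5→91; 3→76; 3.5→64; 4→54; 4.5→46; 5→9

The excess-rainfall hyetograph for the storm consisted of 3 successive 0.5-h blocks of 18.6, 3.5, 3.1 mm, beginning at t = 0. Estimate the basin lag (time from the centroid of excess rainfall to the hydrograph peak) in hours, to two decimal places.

t_L ≈ 1.56 h

Centroid of excess rainfall: t_c = Σ P_i·t̄_i / ΣP_i = 0.4425 h (block centres at 0.25, 0.75, 1.25 h).
Hydrograph peak occurs at t = 2 h, so basin lag t_L = 2 − 0.4425 = 1.56 h.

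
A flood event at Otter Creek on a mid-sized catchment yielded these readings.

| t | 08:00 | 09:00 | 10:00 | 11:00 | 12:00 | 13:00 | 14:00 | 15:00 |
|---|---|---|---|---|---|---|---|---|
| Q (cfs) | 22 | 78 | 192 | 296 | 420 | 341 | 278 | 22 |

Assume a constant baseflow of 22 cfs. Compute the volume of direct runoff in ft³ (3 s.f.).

Direct-runoff ordinates (Q − Q_b): 0.0, 56.0, 170.0, 274.0, 398.0, 319.0, 256.0, 0.0 cfs.
ΣQ_DR = 1473 cfs.
With Δt = 1 h = 3600 s, V = ΣQ_DR · Δt = 1473 × 3600 = 5.30 × 10^6 ft³.

V ≈ 5.30 × 10^6 ft³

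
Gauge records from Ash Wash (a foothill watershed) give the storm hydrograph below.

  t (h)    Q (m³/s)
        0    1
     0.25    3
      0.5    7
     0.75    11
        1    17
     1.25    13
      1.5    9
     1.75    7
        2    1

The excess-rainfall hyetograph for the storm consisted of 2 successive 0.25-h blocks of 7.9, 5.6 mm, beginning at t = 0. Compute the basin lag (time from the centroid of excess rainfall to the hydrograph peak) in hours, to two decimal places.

Centroid of excess rainfall: t_c = Σ P_i·t̄_i / ΣP_i = 0.2287 h (block centres at 0.125, 0.375 h).
Hydrograph peak occurs at t = 1 h, so basin lag t_L = 1 − 0.2287 = 0.77 h.

t_L ≈ 0.77 h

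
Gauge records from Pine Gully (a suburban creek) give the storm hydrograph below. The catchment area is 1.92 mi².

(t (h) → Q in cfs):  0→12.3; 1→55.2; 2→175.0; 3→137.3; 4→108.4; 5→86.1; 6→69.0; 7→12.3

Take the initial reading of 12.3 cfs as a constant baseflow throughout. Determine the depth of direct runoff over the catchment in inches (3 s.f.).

d ≈ 0.450 in

Direct runoff: 0.0, 42.9, 162.7, 125.0, 96.1, 73.8, 56.7, 0.0 cfs; ΣQ_DR = 557.2 cfs.
V = ΣQ_DR · Δt = 557.2 × 3600 s = 2.006 × 10^6 ft³.
Over A = 1.92 mi², depth = V / A = 0.450 in.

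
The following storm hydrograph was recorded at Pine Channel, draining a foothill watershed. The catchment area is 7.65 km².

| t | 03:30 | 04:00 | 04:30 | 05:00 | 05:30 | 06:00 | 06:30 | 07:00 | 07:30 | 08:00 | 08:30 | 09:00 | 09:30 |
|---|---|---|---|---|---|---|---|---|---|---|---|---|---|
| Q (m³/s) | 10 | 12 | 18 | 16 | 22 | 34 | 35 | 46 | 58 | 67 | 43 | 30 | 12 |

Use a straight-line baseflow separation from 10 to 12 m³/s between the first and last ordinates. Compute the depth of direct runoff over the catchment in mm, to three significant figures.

d ≈ 61.2 mm

Direct runoff: 0.00, 1.83, 7.67, 5.50, 11.33, 23.17, 24.00, 34.83, 46.67, 55.50, 31.33, 18.17, 0.00 m³/s; ΣQ_DR = 260.0 m³/s.
V = ΣQ_DR · Δt = 260.0 × 1800 s = 4.680 × 10^5 m³.
Over A = 7.65 km², depth = V / A = 61.2 mm.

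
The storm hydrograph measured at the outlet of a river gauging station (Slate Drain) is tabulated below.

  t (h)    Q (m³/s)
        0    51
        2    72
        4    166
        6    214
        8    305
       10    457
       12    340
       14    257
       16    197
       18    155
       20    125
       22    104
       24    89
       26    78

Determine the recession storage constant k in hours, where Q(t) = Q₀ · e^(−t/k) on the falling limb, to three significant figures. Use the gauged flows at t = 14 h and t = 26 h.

k ≈ 10.1 h

On the falling limb, Q drops from 257 to 78 m³/s between t = 14 h and t = 26 h (Δt = 12 h).
k = −Δt / ln(Q₂/Q₁) = −12 / ln(78/257) = 10.1 h.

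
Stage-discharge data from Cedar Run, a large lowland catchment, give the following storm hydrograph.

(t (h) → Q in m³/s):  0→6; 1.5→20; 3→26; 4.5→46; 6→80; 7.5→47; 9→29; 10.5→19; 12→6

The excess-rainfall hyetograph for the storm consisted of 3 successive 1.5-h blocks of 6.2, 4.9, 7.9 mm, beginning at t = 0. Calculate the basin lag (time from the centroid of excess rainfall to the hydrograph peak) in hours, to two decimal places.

t_L ≈ 3.62 h

Centroid of excess rainfall: t_c = Σ P_i·t̄_i / ΣP_i = 2.3842 h (block centres at 0.75, 2.25, 3.75 h).
Hydrograph peak occurs at t = 6 h, so basin lag t_L = 6 − 2.3842 = 3.62 h.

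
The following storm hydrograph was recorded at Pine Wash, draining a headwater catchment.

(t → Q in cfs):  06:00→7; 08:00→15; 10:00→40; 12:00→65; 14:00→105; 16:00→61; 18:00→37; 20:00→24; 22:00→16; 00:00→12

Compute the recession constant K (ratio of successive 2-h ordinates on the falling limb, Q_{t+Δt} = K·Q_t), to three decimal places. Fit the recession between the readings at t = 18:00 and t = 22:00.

Using the recession-limb readings at t = 18:00 and t = 22:00: Q falls from 37 to 16 cfs over 2 intervals.
K = (Q₂/Q₁)^(1/2) = (16/37)^(1/2) = 0.658.

K ≈ 0.658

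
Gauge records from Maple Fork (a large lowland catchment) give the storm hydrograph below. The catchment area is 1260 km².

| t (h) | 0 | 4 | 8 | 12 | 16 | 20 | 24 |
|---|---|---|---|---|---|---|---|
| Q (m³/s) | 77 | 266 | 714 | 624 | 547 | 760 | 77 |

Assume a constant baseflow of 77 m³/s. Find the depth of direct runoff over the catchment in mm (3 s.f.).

Direct runoff: 0.0, 189.0, 637.0, 547.0, 470.0, 683.0, 0.0 m³/s; ΣQ_DR = 2526 m³/s.
V = ΣQ_DR · Δt = 2526 × 14400 s = 3.637 × 10^7 m³.
Over A = 1260 km², depth = V / A = 28.9 mm.

d ≈ 28.9 mm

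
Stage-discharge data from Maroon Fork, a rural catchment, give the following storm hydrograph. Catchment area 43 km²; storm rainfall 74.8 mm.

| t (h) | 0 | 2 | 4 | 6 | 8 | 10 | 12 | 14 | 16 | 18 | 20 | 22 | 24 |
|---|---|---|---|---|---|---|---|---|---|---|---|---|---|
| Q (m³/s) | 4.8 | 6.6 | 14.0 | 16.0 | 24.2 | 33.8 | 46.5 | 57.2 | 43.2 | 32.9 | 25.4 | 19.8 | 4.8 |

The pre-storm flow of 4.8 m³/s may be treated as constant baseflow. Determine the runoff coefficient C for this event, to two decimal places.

C ≈ 0.60

ΣQ_DR = 266.8 m³/s; V = ΣQ_DR·Δt = 1.921 × 10^6 m³.
Runoff depth d = V / A = 44.67 mm.
C = d / P = 44.67 / 74.8 = 0.60.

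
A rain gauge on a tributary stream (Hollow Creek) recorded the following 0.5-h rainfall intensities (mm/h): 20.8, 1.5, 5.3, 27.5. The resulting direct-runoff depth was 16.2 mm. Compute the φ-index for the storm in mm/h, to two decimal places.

φ ≈ 7.95 mm/h

Only the 2 blocks with intensity above φ contribute runoff: 20.8, 27.5 mm/h.
Σ(I−φ)·Δt = d  ⇒  (20.8+27.5 − 2φ)·0.5 = 16.2
φ = (48.30 − 16.2/0.5) / 2 = 7.95 mm/h.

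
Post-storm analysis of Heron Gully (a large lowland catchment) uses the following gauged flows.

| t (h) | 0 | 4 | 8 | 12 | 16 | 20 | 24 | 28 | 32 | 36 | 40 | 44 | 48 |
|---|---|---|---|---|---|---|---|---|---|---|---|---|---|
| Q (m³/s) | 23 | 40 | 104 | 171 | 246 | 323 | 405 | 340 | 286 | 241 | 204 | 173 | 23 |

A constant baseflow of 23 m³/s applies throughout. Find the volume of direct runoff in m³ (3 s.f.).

Direct-runoff ordinates (Q − Q_b): 0.0, 17.0, 81.0, 148.0, 223.0, 300.0, 382.0, 317.0, 263.0, 218.0, 181.0, 150.0, 0.0 m³/s.
ΣQ_DR = 2280 m³/s.
With Δt = 4 h = 14400 s, V = ΣQ_DR · Δt = 2280 × 14400 = 3.28 × 10^7 m³.

V ≈ 3.28 × 10^7 m³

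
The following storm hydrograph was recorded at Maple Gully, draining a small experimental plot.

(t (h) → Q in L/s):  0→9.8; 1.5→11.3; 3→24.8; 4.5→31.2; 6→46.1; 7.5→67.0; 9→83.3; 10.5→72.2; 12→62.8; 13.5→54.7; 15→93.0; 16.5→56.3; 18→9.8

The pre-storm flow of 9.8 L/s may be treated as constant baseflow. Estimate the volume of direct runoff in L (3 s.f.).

V ≈ 2.67 × 10^6 L

Direct-runoff ordinates (Q − Q_b): 0.0, 1.5, 15.0, 21.4, 36.3, 57.2, 73.5, 62.4, 53.0, 44.9, 83.2, 46.5, 0.0 L/s.
ΣQ_DR = 494.9 L/s.
With Δt = 1.5 h = 5400 s, V = ΣQ_DR · Δt = 494.9 × 5400 = 2.67 × 10^6 L.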